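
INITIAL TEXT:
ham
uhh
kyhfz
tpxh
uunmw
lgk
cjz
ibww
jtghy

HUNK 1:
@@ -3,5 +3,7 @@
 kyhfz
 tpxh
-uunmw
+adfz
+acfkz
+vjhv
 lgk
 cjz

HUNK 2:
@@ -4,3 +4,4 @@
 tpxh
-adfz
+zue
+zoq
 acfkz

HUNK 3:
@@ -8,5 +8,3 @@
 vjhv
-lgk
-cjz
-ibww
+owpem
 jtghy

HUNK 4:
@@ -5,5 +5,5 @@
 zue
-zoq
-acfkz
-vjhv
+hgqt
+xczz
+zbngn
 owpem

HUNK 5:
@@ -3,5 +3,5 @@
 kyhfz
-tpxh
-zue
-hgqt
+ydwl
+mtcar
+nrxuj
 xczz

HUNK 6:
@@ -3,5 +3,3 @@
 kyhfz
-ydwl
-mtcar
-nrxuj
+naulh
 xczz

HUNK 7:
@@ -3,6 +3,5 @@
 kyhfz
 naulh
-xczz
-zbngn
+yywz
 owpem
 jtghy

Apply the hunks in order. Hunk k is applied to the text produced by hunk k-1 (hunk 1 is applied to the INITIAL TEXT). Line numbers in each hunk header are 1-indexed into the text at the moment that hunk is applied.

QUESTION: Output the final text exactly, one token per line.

Hunk 1: at line 3 remove [uunmw] add [adfz,acfkz,vjhv] -> 11 lines: ham uhh kyhfz tpxh adfz acfkz vjhv lgk cjz ibww jtghy
Hunk 2: at line 4 remove [adfz] add [zue,zoq] -> 12 lines: ham uhh kyhfz tpxh zue zoq acfkz vjhv lgk cjz ibww jtghy
Hunk 3: at line 8 remove [lgk,cjz,ibww] add [owpem] -> 10 lines: ham uhh kyhfz tpxh zue zoq acfkz vjhv owpem jtghy
Hunk 4: at line 5 remove [zoq,acfkz,vjhv] add [hgqt,xczz,zbngn] -> 10 lines: ham uhh kyhfz tpxh zue hgqt xczz zbngn owpem jtghy
Hunk 5: at line 3 remove [tpxh,zue,hgqt] add [ydwl,mtcar,nrxuj] -> 10 lines: ham uhh kyhfz ydwl mtcar nrxuj xczz zbngn owpem jtghy
Hunk 6: at line 3 remove [ydwl,mtcar,nrxuj] add [naulh] -> 8 lines: ham uhh kyhfz naulh xczz zbngn owpem jtghy
Hunk 7: at line 3 remove [xczz,zbngn] add [yywz] -> 7 lines: ham uhh kyhfz naulh yywz owpem jtghy

Answer: ham
uhh
kyhfz
naulh
yywz
owpem
jtghy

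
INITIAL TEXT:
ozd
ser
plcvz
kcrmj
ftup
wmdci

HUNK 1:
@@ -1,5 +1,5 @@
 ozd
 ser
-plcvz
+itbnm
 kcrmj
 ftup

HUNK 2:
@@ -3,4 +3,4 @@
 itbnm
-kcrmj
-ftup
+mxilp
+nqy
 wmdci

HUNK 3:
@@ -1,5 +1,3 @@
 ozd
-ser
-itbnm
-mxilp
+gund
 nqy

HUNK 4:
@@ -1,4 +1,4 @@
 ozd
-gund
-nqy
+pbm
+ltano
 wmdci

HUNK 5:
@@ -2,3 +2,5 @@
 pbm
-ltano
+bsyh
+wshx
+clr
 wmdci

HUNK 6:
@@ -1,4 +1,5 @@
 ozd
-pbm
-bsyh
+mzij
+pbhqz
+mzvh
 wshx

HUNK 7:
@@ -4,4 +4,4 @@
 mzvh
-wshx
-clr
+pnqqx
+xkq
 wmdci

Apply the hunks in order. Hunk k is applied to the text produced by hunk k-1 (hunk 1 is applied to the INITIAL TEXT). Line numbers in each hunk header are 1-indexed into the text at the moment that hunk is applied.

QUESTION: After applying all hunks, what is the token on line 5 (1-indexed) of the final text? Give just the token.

Hunk 1: at line 1 remove [plcvz] add [itbnm] -> 6 lines: ozd ser itbnm kcrmj ftup wmdci
Hunk 2: at line 3 remove [kcrmj,ftup] add [mxilp,nqy] -> 6 lines: ozd ser itbnm mxilp nqy wmdci
Hunk 3: at line 1 remove [ser,itbnm,mxilp] add [gund] -> 4 lines: ozd gund nqy wmdci
Hunk 4: at line 1 remove [gund,nqy] add [pbm,ltano] -> 4 lines: ozd pbm ltano wmdci
Hunk 5: at line 2 remove [ltano] add [bsyh,wshx,clr] -> 6 lines: ozd pbm bsyh wshx clr wmdci
Hunk 6: at line 1 remove [pbm,bsyh] add [mzij,pbhqz,mzvh] -> 7 lines: ozd mzij pbhqz mzvh wshx clr wmdci
Hunk 7: at line 4 remove [wshx,clr] add [pnqqx,xkq] -> 7 lines: ozd mzij pbhqz mzvh pnqqx xkq wmdci
Final line 5: pnqqx

Answer: pnqqx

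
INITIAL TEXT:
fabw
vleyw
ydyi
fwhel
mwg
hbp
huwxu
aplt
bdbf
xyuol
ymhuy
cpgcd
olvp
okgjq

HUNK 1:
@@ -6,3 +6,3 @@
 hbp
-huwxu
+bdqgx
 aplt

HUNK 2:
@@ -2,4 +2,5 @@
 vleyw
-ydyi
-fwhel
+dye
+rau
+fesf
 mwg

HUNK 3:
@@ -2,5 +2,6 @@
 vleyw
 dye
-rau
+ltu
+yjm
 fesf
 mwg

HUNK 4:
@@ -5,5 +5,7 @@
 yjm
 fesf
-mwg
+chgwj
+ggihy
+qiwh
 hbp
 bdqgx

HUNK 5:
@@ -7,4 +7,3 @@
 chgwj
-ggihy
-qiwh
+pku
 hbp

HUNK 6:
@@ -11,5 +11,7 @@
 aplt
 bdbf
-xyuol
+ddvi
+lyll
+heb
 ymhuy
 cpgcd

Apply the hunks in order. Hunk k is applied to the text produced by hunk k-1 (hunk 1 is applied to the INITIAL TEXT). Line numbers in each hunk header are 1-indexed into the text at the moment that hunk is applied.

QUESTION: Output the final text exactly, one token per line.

Answer: fabw
vleyw
dye
ltu
yjm
fesf
chgwj
pku
hbp
bdqgx
aplt
bdbf
ddvi
lyll
heb
ymhuy
cpgcd
olvp
okgjq

Derivation:
Hunk 1: at line 6 remove [huwxu] add [bdqgx] -> 14 lines: fabw vleyw ydyi fwhel mwg hbp bdqgx aplt bdbf xyuol ymhuy cpgcd olvp okgjq
Hunk 2: at line 2 remove [ydyi,fwhel] add [dye,rau,fesf] -> 15 lines: fabw vleyw dye rau fesf mwg hbp bdqgx aplt bdbf xyuol ymhuy cpgcd olvp okgjq
Hunk 3: at line 2 remove [rau] add [ltu,yjm] -> 16 lines: fabw vleyw dye ltu yjm fesf mwg hbp bdqgx aplt bdbf xyuol ymhuy cpgcd olvp okgjq
Hunk 4: at line 5 remove [mwg] add [chgwj,ggihy,qiwh] -> 18 lines: fabw vleyw dye ltu yjm fesf chgwj ggihy qiwh hbp bdqgx aplt bdbf xyuol ymhuy cpgcd olvp okgjq
Hunk 5: at line 7 remove [ggihy,qiwh] add [pku] -> 17 lines: fabw vleyw dye ltu yjm fesf chgwj pku hbp bdqgx aplt bdbf xyuol ymhuy cpgcd olvp okgjq
Hunk 6: at line 11 remove [xyuol] add [ddvi,lyll,heb] -> 19 lines: fabw vleyw dye ltu yjm fesf chgwj pku hbp bdqgx aplt bdbf ddvi lyll heb ymhuy cpgcd olvp okgjq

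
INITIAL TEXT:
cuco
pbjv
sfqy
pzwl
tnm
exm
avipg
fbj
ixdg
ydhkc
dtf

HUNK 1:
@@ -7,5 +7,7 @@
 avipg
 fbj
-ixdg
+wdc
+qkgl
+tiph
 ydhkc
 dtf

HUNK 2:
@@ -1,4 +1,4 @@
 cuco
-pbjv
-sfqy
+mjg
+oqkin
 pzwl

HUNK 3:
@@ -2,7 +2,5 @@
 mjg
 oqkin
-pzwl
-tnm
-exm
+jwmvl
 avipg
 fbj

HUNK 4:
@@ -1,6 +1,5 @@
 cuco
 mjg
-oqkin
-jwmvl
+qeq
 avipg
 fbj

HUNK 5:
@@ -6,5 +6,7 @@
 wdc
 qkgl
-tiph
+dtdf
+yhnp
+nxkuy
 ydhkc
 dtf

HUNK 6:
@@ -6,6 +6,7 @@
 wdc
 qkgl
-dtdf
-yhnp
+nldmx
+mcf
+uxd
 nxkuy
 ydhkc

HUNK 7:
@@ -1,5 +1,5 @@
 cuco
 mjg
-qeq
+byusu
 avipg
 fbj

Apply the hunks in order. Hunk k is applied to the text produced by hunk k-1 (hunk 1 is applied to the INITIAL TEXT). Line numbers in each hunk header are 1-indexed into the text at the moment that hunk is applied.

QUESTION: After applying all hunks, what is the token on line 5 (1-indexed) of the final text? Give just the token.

Hunk 1: at line 7 remove [ixdg] add [wdc,qkgl,tiph] -> 13 lines: cuco pbjv sfqy pzwl tnm exm avipg fbj wdc qkgl tiph ydhkc dtf
Hunk 2: at line 1 remove [pbjv,sfqy] add [mjg,oqkin] -> 13 lines: cuco mjg oqkin pzwl tnm exm avipg fbj wdc qkgl tiph ydhkc dtf
Hunk 3: at line 2 remove [pzwl,tnm,exm] add [jwmvl] -> 11 lines: cuco mjg oqkin jwmvl avipg fbj wdc qkgl tiph ydhkc dtf
Hunk 4: at line 1 remove [oqkin,jwmvl] add [qeq] -> 10 lines: cuco mjg qeq avipg fbj wdc qkgl tiph ydhkc dtf
Hunk 5: at line 6 remove [tiph] add [dtdf,yhnp,nxkuy] -> 12 lines: cuco mjg qeq avipg fbj wdc qkgl dtdf yhnp nxkuy ydhkc dtf
Hunk 6: at line 6 remove [dtdf,yhnp] add [nldmx,mcf,uxd] -> 13 lines: cuco mjg qeq avipg fbj wdc qkgl nldmx mcf uxd nxkuy ydhkc dtf
Hunk 7: at line 1 remove [qeq] add [byusu] -> 13 lines: cuco mjg byusu avipg fbj wdc qkgl nldmx mcf uxd nxkuy ydhkc dtf
Final line 5: fbj

Answer: fbj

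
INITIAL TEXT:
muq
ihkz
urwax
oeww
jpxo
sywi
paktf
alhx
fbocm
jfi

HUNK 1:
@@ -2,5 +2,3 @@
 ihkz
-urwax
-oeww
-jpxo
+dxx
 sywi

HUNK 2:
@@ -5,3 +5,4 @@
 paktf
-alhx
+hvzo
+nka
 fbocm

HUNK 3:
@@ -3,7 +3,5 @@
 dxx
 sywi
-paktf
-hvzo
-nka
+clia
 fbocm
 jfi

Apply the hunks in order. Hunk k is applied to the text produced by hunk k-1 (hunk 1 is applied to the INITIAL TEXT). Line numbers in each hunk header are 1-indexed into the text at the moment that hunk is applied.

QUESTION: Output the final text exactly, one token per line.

Answer: muq
ihkz
dxx
sywi
clia
fbocm
jfi

Derivation:
Hunk 1: at line 2 remove [urwax,oeww,jpxo] add [dxx] -> 8 lines: muq ihkz dxx sywi paktf alhx fbocm jfi
Hunk 2: at line 5 remove [alhx] add [hvzo,nka] -> 9 lines: muq ihkz dxx sywi paktf hvzo nka fbocm jfi
Hunk 3: at line 3 remove [paktf,hvzo,nka] add [clia] -> 7 lines: muq ihkz dxx sywi clia fbocm jfi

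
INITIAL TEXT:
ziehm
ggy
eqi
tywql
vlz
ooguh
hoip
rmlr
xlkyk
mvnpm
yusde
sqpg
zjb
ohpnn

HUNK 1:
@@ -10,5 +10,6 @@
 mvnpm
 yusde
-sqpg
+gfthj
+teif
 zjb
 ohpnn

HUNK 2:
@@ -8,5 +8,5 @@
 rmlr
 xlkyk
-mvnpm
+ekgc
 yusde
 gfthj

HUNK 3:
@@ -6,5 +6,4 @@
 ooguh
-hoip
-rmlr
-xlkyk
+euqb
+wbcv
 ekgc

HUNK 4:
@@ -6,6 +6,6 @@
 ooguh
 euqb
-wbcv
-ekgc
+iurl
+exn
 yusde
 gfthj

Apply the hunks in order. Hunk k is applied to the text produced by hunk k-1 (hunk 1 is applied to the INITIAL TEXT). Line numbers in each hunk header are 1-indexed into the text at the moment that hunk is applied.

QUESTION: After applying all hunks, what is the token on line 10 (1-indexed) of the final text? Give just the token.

Hunk 1: at line 10 remove [sqpg] add [gfthj,teif] -> 15 lines: ziehm ggy eqi tywql vlz ooguh hoip rmlr xlkyk mvnpm yusde gfthj teif zjb ohpnn
Hunk 2: at line 8 remove [mvnpm] add [ekgc] -> 15 lines: ziehm ggy eqi tywql vlz ooguh hoip rmlr xlkyk ekgc yusde gfthj teif zjb ohpnn
Hunk 3: at line 6 remove [hoip,rmlr,xlkyk] add [euqb,wbcv] -> 14 lines: ziehm ggy eqi tywql vlz ooguh euqb wbcv ekgc yusde gfthj teif zjb ohpnn
Hunk 4: at line 6 remove [wbcv,ekgc] add [iurl,exn] -> 14 lines: ziehm ggy eqi tywql vlz ooguh euqb iurl exn yusde gfthj teif zjb ohpnn
Final line 10: yusde

Answer: yusde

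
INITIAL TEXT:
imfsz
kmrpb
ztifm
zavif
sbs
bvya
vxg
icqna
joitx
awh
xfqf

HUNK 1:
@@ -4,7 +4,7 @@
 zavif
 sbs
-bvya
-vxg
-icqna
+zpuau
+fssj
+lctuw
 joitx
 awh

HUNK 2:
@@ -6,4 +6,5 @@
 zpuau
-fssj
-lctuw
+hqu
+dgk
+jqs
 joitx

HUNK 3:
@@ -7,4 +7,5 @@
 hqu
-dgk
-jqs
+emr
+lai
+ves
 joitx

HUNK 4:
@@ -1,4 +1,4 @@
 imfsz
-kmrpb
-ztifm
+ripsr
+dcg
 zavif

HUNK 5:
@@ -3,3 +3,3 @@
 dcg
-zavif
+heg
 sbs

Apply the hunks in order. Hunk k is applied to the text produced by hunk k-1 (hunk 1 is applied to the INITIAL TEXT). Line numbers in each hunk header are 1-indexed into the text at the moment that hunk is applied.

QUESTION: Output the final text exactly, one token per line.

Hunk 1: at line 4 remove [bvya,vxg,icqna] add [zpuau,fssj,lctuw] -> 11 lines: imfsz kmrpb ztifm zavif sbs zpuau fssj lctuw joitx awh xfqf
Hunk 2: at line 6 remove [fssj,lctuw] add [hqu,dgk,jqs] -> 12 lines: imfsz kmrpb ztifm zavif sbs zpuau hqu dgk jqs joitx awh xfqf
Hunk 3: at line 7 remove [dgk,jqs] add [emr,lai,ves] -> 13 lines: imfsz kmrpb ztifm zavif sbs zpuau hqu emr lai ves joitx awh xfqf
Hunk 4: at line 1 remove [kmrpb,ztifm] add [ripsr,dcg] -> 13 lines: imfsz ripsr dcg zavif sbs zpuau hqu emr lai ves joitx awh xfqf
Hunk 5: at line 3 remove [zavif] add [heg] -> 13 lines: imfsz ripsr dcg heg sbs zpuau hqu emr lai ves joitx awh xfqf

Answer: imfsz
ripsr
dcg
heg
sbs
zpuau
hqu
emr
lai
ves
joitx
awh
xfqf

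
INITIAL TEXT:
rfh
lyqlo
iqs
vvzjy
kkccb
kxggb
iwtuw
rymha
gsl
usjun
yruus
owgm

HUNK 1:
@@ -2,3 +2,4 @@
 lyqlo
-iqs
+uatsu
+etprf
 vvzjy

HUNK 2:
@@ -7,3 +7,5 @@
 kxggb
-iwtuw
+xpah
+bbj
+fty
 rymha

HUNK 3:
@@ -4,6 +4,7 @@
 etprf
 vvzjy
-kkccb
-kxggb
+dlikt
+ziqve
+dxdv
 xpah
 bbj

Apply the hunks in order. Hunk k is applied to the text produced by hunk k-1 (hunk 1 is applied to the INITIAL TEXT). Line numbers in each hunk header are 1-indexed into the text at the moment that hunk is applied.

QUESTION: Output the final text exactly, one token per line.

Answer: rfh
lyqlo
uatsu
etprf
vvzjy
dlikt
ziqve
dxdv
xpah
bbj
fty
rymha
gsl
usjun
yruus
owgm

Derivation:
Hunk 1: at line 2 remove [iqs] add [uatsu,etprf] -> 13 lines: rfh lyqlo uatsu etprf vvzjy kkccb kxggb iwtuw rymha gsl usjun yruus owgm
Hunk 2: at line 7 remove [iwtuw] add [xpah,bbj,fty] -> 15 lines: rfh lyqlo uatsu etprf vvzjy kkccb kxggb xpah bbj fty rymha gsl usjun yruus owgm
Hunk 3: at line 4 remove [kkccb,kxggb] add [dlikt,ziqve,dxdv] -> 16 lines: rfh lyqlo uatsu etprf vvzjy dlikt ziqve dxdv xpah bbj fty rymha gsl usjun yruus owgm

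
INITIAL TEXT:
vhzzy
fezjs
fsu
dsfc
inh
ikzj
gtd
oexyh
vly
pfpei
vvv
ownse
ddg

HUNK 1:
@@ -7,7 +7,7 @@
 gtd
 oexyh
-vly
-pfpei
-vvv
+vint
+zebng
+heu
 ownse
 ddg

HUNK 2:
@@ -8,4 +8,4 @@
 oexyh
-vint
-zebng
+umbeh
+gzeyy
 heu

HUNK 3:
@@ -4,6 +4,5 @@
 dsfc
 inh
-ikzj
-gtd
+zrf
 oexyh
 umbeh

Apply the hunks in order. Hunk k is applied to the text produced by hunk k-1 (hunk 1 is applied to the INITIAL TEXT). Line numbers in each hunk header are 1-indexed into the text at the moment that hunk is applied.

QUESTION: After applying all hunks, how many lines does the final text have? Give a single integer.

Answer: 12

Derivation:
Hunk 1: at line 7 remove [vly,pfpei,vvv] add [vint,zebng,heu] -> 13 lines: vhzzy fezjs fsu dsfc inh ikzj gtd oexyh vint zebng heu ownse ddg
Hunk 2: at line 8 remove [vint,zebng] add [umbeh,gzeyy] -> 13 lines: vhzzy fezjs fsu dsfc inh ikzj gtd oexyh umbeh gzeyy heu ownse ddg
Hunk 3: at line 4 remove [ikzj,gtd] add [zrf] -> 12 lines: vhzzy fezjs fsu dsfc inh zrf oexyh umbeh gzeyy heu ownse ddg
Final line count: 12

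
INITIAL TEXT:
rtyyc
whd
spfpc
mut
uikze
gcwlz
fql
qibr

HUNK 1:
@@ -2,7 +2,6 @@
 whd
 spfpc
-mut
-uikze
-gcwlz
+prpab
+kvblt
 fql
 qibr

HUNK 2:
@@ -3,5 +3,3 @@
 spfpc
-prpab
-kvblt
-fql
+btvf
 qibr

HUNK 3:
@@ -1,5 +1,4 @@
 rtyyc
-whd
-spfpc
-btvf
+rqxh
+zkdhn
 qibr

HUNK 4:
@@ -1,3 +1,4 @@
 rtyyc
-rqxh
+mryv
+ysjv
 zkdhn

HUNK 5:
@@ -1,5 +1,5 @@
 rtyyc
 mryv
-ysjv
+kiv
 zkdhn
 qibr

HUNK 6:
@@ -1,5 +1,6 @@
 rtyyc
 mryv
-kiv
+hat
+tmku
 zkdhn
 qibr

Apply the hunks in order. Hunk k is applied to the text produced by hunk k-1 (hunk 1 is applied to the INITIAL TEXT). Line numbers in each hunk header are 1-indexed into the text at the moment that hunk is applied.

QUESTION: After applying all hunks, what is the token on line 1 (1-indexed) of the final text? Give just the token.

Answer: rtyyc

Derivation:
Hunk 1: at line 2 remove [mut,uikze,gcwlz] add [prpab,kvblt] -> 7 lines: rtyyc whd spfpc prpab kvblt fql qibr
Hunk 2: at line 3 remove [prpab,kvblt,fql] add [btvf] -> 5 lines: rtyyc whd spfpc btvf qibr
Hunk 3: at line 1 remove [whd,spfpc,btvf] add [rqxh,zkdhn] -> 4 lines: rtyyc rqxh zkdhn qibr
Hunk 4: at line 1 remove [rqxh] add [mryv,ysjv] -> 5 lines: rtyyc mryv ysjv zkdhn qibr
Hunk 5: at line 1 remove [ysjv] add [kiv] -> 5 lines: rtyyc mryv kiv zkdhn qibr
Hunk 6: at line 1 remove [kiv] add [hat,tmku] -> 6 lines: rtyyc mryv hat tmku zkdhn qibr
Final line 1: rtyyc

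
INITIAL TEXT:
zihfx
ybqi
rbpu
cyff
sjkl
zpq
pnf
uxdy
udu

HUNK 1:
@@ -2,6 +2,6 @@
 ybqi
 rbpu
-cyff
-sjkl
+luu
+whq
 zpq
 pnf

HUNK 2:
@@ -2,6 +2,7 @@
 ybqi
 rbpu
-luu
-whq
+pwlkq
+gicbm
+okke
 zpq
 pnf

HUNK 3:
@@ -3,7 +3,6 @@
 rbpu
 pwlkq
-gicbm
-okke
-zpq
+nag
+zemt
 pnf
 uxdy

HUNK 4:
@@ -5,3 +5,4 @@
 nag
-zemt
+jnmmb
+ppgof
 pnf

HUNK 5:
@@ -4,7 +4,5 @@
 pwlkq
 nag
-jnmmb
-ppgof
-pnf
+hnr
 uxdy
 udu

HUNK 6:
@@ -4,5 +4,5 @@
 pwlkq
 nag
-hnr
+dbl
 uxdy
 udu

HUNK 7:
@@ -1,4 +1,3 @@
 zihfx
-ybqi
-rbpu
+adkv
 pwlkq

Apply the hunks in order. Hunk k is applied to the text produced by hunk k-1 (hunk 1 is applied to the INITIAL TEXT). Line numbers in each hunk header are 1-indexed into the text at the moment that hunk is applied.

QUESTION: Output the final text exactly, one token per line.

Hunk 1: at line 2 remove [cyff,sjkl] add [luu,whq] -> 9 lines: zihfx ybqi rbpu luu whq zpq pnf uxdy udu
Hunk 2: at line 2 remove [luu,whq] add [pwlkq,gicbm,okke] -> 10 lines: zihfx ybqi rbpu pwlkq gicbm okke zpq pnf uxdy udu
Hunk 3: at line 3 remove [gicbm,okke,zpq] add [nag,zemt] -> 9 lines: zihfx ybqi rbpu pwlkq nag zemt pnf uxdy udu
Hunk 4: at line 5 remove [zemt] add [jnmmb,ppgof] -> 10 lines: zihfx ybqi rbpu pwlkq nag jnmmb ppgof pnf uxdy udu
Hunk 5: at line 4 remove [jnmmb,ppgof,pnf] add [hnr] -> 8 lines: zihfx ybqi rbpu pwlkq nag hnr uxdy udu
Hunk 6: at line 4 remove [hnr] add [dbl] -> 8 lines: zihfx ybqi rbpu pwlkq nag dbl uxdy udu
Hunk 7: at line 1 remove [ybqi,rbpu] add [adkv] -> 7 lines: zihfx adkv pwlkq nag dbl uxdy udu

Answer: zihfx
adkv
pwlkq
nag
dbl
uxdy
udu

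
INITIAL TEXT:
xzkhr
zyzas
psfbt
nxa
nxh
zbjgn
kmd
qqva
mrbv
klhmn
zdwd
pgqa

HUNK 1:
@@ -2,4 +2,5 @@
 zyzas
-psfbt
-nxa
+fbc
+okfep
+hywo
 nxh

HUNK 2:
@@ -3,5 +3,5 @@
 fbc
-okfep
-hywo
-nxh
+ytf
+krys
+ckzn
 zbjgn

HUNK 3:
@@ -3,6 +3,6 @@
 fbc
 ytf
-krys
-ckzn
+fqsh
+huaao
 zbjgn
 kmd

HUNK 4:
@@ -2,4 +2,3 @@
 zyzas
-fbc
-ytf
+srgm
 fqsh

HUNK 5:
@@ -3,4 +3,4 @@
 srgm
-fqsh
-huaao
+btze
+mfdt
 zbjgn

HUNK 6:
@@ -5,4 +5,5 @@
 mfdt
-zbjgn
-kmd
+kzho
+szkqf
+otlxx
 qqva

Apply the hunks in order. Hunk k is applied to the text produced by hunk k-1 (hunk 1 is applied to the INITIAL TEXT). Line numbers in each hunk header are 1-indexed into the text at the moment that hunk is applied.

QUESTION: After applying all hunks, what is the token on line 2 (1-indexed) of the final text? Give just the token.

Answer: zyzas

Derivation:
Hunk 1: at line 2 remove [psfbt,nxa] add [fbc,okfep,hywo] -> 13 lines: xzkhr zyzas fbc okfep hywo nxh zbjgn kmd qqva mrbv klhmn zdwd pgqa
Hunk 2: at line 3 remove [okfep,hywo,nxh] add [ytf,krys,ckzn] -> 13 lines: xzkhr zyzas fbc ytf krys ckzn zbjgn kmd qqva mrbv klhmn zdwd pgqa
Hunk 3: at line 3 remove [krys,ckzn] add [fqsh,huaao] -> 13 lines: xzkhr zyzas fbc ytf fqsh huaao zbjgn kmd qqva mrbv klhmn zdwd pgqa
Hunk 4: at line 2 remove [fbc,ytf] add [srgm] -> 12 lines: xzkhr zyzas srgm fqsh huaao zbjgn kmd qqva mrbv klhmn zdwd pgqa
Hunk 5: at line 3 remove [fqsh,huaao] add [btze,mfdt] -> 12 lines: xzkhr zyzas srgm btze mfdt zbjgn kmd qqva mrbv klhmn zdwd pgqa
Hunk 6: at line 5 remove [zbjgn,kmd] add [kzho,szkqf,otlxx] -> 13 lines: xzkhr zyzas srgm btze mfdt kzho szkqf otlxx qqva mrbv klhmn zdwd pgqa
Final line 2: zyzas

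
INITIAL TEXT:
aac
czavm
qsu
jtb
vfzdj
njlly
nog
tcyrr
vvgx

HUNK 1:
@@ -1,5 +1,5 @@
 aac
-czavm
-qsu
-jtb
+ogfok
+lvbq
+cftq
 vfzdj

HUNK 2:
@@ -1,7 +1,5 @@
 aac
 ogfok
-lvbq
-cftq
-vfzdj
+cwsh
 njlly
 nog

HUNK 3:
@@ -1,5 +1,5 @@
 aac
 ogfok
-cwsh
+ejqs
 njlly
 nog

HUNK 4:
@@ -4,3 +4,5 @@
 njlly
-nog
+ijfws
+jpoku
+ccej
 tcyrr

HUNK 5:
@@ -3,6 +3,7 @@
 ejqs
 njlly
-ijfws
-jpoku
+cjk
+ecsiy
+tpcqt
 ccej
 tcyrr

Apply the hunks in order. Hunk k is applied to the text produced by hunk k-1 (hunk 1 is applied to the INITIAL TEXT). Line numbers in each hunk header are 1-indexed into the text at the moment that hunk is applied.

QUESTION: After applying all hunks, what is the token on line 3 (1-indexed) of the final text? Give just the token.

Answer: ejqs

Derivation:
Hunk 1: at line 1 remove [czavm,qsu,jtb] add [ogfok,lvbq,cftq] -> 9 lines: aac ogfok lvbq cftq vfzdj njlly nog tcyrr vvgx
Hunk 2: at line 1 remove [lvbq,cftq,vfzdj] add [cwsh] -> 7 lines: aac ogfok cwsh njlly nog tcyrr vvgx
Hunk 3: at line 1 remove [cwsh] add [ejqs] -> 7 lines: aac ogfok ejqs njlly nog tcyrr vvgx
Hunk 4: at line 4 remove [nog] add [ijfws,jpoku,ccej] -> 9 lines: aac ogfok ejqs njlly ijfws jpoku ccej tcyrr vvgx
Hunk 5: at line 3 remove [ijfws,jpoku] add [cjk,ecsiy,tpcqt] -> 10 lines: aac ogfok ejqs njlly cjk ecsiy tpcqt ccej tcyrr vvgx
Final line 3: ejqs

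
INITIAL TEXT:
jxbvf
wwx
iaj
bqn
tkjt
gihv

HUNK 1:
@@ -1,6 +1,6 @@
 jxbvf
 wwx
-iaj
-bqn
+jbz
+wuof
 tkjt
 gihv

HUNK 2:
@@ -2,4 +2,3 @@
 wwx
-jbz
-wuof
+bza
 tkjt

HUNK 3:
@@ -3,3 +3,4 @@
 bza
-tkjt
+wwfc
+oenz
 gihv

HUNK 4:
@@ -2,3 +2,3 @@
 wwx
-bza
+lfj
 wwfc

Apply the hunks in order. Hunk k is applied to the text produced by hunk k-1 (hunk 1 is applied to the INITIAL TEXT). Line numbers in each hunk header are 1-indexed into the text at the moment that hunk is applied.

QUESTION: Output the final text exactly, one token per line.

Answer: jxbvf
wwx
lfj
wwfc
oenz
gihv

Derivation:
Hunk 1: at line 1 remove [iaj,bqn] add [jbz,wuof] -> 6 lines: jxbvf wwx jbz wuof tkjt gihv
Hunk 2: at line 2 remove [jbz,wuof] add [bza] -> 5 lines: jxbvf wwx bza tkjt gihv
Hunk 3: at line 3 remove [tkjt] add [wwfc,oenz] -> 6 lines: jxbvf wwx bza wwfc oenz gihv
Hunk 4: at line 2 remove [bza] add [lfj] -> 6 lines: jxbvf wwx lfj wwfc oenz gihv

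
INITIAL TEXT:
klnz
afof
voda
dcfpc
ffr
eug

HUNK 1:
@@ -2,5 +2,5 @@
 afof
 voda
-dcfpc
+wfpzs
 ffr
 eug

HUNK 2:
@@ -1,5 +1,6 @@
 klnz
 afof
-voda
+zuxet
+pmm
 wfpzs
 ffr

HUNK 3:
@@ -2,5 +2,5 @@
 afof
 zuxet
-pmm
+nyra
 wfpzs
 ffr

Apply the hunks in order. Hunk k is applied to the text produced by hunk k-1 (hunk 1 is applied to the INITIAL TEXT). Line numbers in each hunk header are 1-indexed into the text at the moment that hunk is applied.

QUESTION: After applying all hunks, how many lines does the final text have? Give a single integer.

Hunk 1: at line 2 remove [dcfpc] add [wfpzs] -> 6 lines: klnz afof voda wfpzs ffr eug
Hunk 2: at line 1 remove [voda] add [zuxet,pmm] -> 7 lines: klnz afof zuxet pmm wfpzs ffr eug
Hunk 3: at line 2 remove [pmm] add [nyra] -> 7 lines: klnz afof zuxet nyra wfpzs ffr eug
Final line count: 7

Answer: 7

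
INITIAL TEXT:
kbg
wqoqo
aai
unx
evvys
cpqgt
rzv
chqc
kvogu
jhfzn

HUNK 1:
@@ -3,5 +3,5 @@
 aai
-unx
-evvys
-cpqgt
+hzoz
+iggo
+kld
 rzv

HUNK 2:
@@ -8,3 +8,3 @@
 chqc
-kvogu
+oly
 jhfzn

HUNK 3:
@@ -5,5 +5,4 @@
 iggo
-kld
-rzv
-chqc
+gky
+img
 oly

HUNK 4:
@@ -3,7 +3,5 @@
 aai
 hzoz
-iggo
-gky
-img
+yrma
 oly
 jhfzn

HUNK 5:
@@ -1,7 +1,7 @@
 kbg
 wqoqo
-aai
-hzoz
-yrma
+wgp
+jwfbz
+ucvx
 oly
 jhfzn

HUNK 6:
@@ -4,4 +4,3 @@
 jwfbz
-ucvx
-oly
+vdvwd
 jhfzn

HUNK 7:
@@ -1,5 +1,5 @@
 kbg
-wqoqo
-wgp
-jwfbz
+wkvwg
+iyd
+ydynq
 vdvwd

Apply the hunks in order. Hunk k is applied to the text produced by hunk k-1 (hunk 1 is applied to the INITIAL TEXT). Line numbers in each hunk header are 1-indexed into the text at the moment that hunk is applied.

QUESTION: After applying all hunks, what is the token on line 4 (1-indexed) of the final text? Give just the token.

Hunk 1: at line 3 remove [unx,evvys,cpqgt] add [hzoz,iggo,kld] -> 10 lines: kbg wqoqo aai hzoz iggo kld rzv chqc kvogu jhfzn
Hunk 2: at line 8 remove [kvogu] add [oly] -> 10 lines: kbg wqoqo aai hzoz iggo kld rzv chqc oly jhfzn
Hunk 3: at line 5 remove [kld,rzv,chqc] add [gky,img] -> 9 lines: kbg wqoqo aai hzoz iggo gky img oly jhfzn
Hunk 4: at line 3 remove [iggo,gky,img] add [yrma] -> 7 lines: kbg wqoqo aai hzoz yrma oly jhfzn
Hunk 5: at line 1 remove [aai,hzoz,yrma] add [wgp,jwfbz,ucvx] -> 7 lines: kbg wqoqo wgp jwfbz ucvx oly jhfzn
Hunk 6: at line 4 remove [ucvx,oly] add [vdvwd] -> 6 lines: kbg wqoqo wgp jwfbz vdvwd jhfzn
Hunk 7: at line 1 remove [wqoqo,wgp,jwfbz] add [wkvwg,iyd,ydynq] -> 6 lines: kbg wkvwg iyd ydynq vdvwd jhfzn
Final line 4: ydynq

Answer: ydynq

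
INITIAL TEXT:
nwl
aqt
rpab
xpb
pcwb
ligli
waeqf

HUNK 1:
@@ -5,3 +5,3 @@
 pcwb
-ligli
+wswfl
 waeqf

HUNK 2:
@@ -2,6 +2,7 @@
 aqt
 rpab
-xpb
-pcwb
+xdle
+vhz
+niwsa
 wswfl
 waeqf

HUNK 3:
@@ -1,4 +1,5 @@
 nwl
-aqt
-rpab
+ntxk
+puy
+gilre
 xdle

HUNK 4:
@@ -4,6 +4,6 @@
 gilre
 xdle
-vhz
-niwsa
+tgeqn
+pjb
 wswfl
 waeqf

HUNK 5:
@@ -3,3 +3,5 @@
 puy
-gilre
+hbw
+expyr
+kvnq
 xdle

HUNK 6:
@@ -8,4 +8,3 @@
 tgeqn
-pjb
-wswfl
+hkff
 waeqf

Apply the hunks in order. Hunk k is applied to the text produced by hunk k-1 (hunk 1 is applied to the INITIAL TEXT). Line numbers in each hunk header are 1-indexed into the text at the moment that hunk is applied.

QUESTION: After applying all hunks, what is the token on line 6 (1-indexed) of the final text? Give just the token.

Hunk 1: at line 5 remove [ligli] add [wswfl] -> 7 lines: nwl aqt rpab xpb pcwb wswfl waeqf
Hunk 2: at line 2 remove [xpb,pcwb] add [xdle,vhz,niwsa] -> 8 lines: nwl aqt rpab xdle vhz niwsa wswfl waeqf
Hunk 3: at line 1 remove [aqt,rpab] add [ntxk,puy,gilre] -> 9 lines: nwl ntxk puy gilre xdle vhz niwsa wswfl waeqf
Hunk 4: at line 4 remove [vhz,niwsa] add [tgeqn,pjb] -> 9 lines: nwl ntxk puy gilre xdle tgeqn pjb wswfl waeqf
Hunk 5: at line 3 remove [gilre] add [hbw,expyr,kvnq] -> 11 lines: nwl ntxk puy hbw expyr kvnq xdle tgeqn pjb wswfl waeqf
Hunk 6: at line 8 remove [pjb,wswfl] add [hkff] -> 10 lines: nwl ntxk puy hbw expyr kvnq xdle tgeqn hkff waeqf
Final line 6: kvnq

Answer: kvnq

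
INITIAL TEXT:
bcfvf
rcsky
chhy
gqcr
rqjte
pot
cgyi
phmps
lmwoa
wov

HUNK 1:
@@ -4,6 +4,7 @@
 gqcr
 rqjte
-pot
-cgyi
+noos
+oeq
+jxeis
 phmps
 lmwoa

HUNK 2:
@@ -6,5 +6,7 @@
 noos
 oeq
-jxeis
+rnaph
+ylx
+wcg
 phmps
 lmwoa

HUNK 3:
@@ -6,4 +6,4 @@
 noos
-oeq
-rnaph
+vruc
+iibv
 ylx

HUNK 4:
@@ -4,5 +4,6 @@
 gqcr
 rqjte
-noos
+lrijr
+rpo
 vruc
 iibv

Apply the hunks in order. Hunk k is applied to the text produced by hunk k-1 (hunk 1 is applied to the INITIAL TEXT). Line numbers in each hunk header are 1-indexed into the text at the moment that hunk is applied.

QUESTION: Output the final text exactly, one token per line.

Hunk 1: at line 4 remove [pot,cgyi] add [noos,oeq,jxeis] -> 11 lines: bcfvf rcsky chhy gqcr rqjte noos oeq jxeis phmps lmwoa wov
Hunk 2: at line 6 remove [jxeis] add [rnaph,ylx,wcg] -> 13 lines: bcfvf rcsky chhy gqcr rqjte noos oeq rnaph ylx wcg phmps lmwoa wov
Hunk 3: at line 6 remove [oeq,rnaph] add [vruc,iibv] -> 13 lines: bcfvf rcsky chhy gqcr rqjte noos vruc iibv ylx wcg phmps lmwoa wov
Hunk 4: at line 4 remove [noos] add [lrijr,rpo] -> 14 lines: bcfvf rcsky chhy gqcr rqjte lrijr rpo vruc iibv ylx wcg phmps lmwoa wov

Answer: bcfvf
rcsky
chhy
gqcr
rqjte
lrijr
rpo
vruc
iibv
ylx
wcg
phmps
lmwoa
wov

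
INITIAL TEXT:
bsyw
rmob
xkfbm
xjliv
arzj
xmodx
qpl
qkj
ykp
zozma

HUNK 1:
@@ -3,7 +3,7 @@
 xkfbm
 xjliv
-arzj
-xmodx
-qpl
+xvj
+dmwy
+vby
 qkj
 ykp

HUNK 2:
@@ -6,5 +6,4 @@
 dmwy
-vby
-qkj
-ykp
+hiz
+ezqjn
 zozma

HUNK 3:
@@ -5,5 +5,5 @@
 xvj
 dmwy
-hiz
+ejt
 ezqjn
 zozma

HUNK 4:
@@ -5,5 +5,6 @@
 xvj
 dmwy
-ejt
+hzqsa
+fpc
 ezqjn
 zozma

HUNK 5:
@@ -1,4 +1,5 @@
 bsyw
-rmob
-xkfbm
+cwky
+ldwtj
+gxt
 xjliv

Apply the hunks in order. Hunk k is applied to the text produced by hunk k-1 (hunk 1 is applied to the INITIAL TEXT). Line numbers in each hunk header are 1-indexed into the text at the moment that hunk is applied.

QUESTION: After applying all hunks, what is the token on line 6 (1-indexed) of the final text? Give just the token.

Hunk 1: at line 3 remove [arzj,xmodx,qpl] add [xvj,dmwy,vby] -> 10 lines: bsyw rmob xkfbm xjliv xvj dmwy vby qkj ykp zozma
Hunk 2: at line 6 remove [vby,qkj,ykp] add [hiz,ezqjn] -> 9 lines: bsyw rmob xkfbm xjliv xvj dmwy hiz ezqjn zozma
Hunk 3: at line 5 remove [hiz] add [ejt] -> 9 lines: bsyw rmob xkfbm xjliv xvj dmwy ejt ezqjn zozma
Hunk 4: at line 5 remove [ejt] add [hzqsa,fpc] -> 10 lines: bsyw rmob xkfbm xjliv xvj dmwy hzqsa fpc ezqjn zozma
Hunk 5: at line 1 remove [rmob,xkfbm] add [cwky,ldwtj,gxt] -> 11 lines: bsyw cwky ldwtj gxt xjliv xvj dmwy hzqsa fpc ezqjn zozma
Final line 6: xvj

Answer: xvj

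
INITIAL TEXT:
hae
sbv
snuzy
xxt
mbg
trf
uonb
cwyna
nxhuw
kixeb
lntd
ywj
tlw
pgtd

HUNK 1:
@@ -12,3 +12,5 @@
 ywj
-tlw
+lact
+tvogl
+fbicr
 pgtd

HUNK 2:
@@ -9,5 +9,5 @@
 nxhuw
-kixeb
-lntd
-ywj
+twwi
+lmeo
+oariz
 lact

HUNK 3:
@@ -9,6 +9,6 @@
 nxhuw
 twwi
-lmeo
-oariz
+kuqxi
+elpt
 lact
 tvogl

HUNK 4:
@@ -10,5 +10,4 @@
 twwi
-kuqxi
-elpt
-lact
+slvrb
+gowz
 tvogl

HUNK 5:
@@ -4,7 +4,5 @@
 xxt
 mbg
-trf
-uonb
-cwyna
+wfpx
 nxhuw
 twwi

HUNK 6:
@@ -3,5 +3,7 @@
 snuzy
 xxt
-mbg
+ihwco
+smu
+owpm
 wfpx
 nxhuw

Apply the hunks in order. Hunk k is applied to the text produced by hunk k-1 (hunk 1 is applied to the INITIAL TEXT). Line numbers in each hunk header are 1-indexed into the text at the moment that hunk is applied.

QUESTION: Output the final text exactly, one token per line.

Hunk 1: at line 12 remove [tlw] add [lact,tvogl,fbicr] -> 16 lines: hae sbv snuzy xxt mbg trf uonb cwyna nxhuw kixeb lntd ywj lact tvogl fbicr pgtd
Hunk 2: at line 9 remove [kixeb,lntd,ywj] add [twwi,lmeo,oariz] -> 16 lines: hae sbv snuzy xxt mbg trf uonb cwyna nxhuw twwi lmeo oariz lact tvogl fbicr pgtd
Hunk 3: at line 9 remove [lmeo,oariz] add [kuqxi,elpt] -> 16 lines: hae sbv snuzy xxt mbg trf uonb cwyna nxhuw twwi kuqxi elpt lact tvogl fbicr pgtd
Hunk 4: at line 10 remove [kuqxi,elpt,lact] add [slvrb,gowz] -> 15 lines: hae sbv snuzy xxt mbg trf uonb cwyna nxhuw twwi slvrb gowz tvogl fbicr pgtd
Hunk 5: at line 4 remove [trf,uonb,cwyna] add [wfpx] -> 13 lines: hae sbv snuzy xxt mbg wfpx nxhuw twwi slvrb gowz tvogl fbicr pgtd
Hunk 6: at line 3 remove [mbg] add [ihwco,smu,owpm] -> 15 lines: hae sbv snuzy xxt ihwco smu owpm wfpx nxhuw twwi slvrb gowz tvogl fbicr pgtd

Answer: hae
sbv
snuzy
xxt
ihwco
smu
owpm
wfpx
nxhuw
twwi
slvrb
gowz
tvogl
fbicr
pgtd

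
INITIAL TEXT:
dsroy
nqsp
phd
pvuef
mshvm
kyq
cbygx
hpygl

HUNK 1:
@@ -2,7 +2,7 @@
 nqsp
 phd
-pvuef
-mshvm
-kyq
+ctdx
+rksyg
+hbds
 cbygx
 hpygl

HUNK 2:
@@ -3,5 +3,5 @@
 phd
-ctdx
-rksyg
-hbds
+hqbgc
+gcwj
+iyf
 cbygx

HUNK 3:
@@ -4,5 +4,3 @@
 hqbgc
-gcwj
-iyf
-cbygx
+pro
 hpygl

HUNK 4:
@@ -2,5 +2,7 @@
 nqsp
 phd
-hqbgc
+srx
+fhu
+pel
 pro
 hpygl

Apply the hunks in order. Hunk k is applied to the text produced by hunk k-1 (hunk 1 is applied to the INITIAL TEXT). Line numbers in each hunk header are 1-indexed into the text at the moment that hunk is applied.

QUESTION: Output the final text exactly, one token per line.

Answer: dsroy
nqsp
phd
srx
fhu
pel
pro
hpygl

Derivation:
Hunk 1: at line 2 remove [pvuef,mshvm,kyq] add [ctdx,rksyg,hbds] -> 8 lines: dsroy nqsp phd ctdx rksyg hbds cbygx hpygl
Hunk 2: at line 3 remove [ctdx,rksyg,hbds] add [hqbgc,gcwj,iyf] -> 8 lines: dsroy nqsp phd hqbgc gcwj iyf cbygx hpygl
Hunk 3: at line 4 remove [gcwj,iyf,cbygx] add [pro] -> 6 lines: dsroy nqsp phd hqbgc pro hpygl
Hunk 4: at line 2 remove [hqbgc] add [srx,fhu,pel] -> 8 lines: dsroy nqsp phd srx fhu pel pro hpygl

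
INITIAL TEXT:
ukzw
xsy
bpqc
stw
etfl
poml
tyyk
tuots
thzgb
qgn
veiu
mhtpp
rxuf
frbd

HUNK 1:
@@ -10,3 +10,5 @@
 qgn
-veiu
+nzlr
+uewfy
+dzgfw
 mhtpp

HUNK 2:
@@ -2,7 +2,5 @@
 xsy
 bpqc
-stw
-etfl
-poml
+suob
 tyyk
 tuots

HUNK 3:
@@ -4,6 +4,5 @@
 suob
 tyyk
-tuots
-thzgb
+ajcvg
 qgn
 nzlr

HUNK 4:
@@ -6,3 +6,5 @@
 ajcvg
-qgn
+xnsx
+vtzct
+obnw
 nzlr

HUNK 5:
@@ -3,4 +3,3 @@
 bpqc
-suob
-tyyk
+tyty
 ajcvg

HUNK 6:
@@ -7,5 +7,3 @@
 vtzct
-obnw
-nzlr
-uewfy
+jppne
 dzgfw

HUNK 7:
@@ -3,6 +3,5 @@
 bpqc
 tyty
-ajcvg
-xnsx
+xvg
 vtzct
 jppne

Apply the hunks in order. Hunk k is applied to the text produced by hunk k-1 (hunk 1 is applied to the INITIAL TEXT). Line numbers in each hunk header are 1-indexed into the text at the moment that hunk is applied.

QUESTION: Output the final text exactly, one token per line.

Hunk 1: at line 10 remove [veiu] add [nzlr,uewfy,dzgfw] -> 16 lines: ukzw xsy bpqc stw etfl poml tyyk tuots thzgb qgn nzlr uewfy dzgfw mhtpp rxuf frbd
Hunk 2: at line 2 remove [stw,etfl,poml] add [suob] -> 14 lines: ukzw xsy bpqc suob tyyk tuots thzgb qgn nzlr uewfy dzgfw mhtpp rxuf frbd
Hunk 3: at line 4 remove [tuots,thzgb] add [ajcvg] -> 13 lines: ukzw xsy bpqc suob tyyk ajcvg qgn nzlr uewfy dzgfw mhtpp rxuf frbd
Hunk 4: at line 6 remove [qgn] add [xnsx,vtzct,obnw] -> 15 lines: ukzw xsy bpqc suob tyyk ajcvg xnsx vtzct obnw nzlr uewfy dzgfw mhtpp rxuf frbd
Hunk 5: at line 3 remove [suob,tyyk] add [tyty] -> 14 lines: ukzw xsy bpqc tyty ajcvg xnsx vtzct obnw nzlr uewfy dzgfw mhtpp rxuf frbd
Hunk 6: at line 7 remove [obnw,nzlr,uewfy] add [jppne] -> 12 lines: ukzw xsy bpqc tyty ajcvg xnsx vtzct jppne dzgfw mhtpp rxuf frbd
Hunk 7: at line 3 remove [ajcvg,xnsx] add [xvg] -> 11 lines: ukzw xsy bpqc tyty xvg vtzct jppne dzgfw mhtpp rxuf frbd

Answer: ukzw
xsy
bpqc
tyty
xvg
vtzct
jppne
dzgfw
mhtpp
rxuf
frbd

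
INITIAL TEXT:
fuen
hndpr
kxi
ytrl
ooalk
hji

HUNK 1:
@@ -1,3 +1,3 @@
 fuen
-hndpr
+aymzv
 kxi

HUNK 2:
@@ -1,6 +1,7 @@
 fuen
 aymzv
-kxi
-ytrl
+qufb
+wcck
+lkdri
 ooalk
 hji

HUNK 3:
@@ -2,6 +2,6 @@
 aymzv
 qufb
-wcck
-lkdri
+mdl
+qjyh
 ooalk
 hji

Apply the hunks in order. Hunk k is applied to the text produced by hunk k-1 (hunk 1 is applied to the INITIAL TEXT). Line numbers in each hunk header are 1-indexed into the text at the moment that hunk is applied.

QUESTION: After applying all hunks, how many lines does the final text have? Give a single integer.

Answer: 7

Derivation:
Hunk 1: at line 1 remove [hndpr] add [aymzv] -> 6 lines: fuen aymzv kxi ytrl ooalk hji
Hunk 2: at line 1 remove [kxi,ytrl] add [qufb,wcck,lkdri] -> 7 lines: fuen aymzv qufb wcck lkdri ooalk hji
Hunk 3: at line 2 remove [wcck,lkdri] add [mdl,qjyh] -> 7 lines: fuen aymzv qufb mdl qjyh ooalk hji
Final line count: 7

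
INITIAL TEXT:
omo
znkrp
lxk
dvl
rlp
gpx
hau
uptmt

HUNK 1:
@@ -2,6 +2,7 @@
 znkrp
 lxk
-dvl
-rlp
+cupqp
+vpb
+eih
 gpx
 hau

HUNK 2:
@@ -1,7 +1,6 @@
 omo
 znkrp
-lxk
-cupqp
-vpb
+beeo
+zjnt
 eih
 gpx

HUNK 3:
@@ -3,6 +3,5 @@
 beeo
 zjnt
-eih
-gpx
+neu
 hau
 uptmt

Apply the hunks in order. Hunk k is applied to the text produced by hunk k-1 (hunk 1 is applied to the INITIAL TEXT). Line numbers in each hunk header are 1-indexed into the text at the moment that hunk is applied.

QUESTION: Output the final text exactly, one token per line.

Hunk 1: at line 2 remove [dvl,rlp] add [cupqp,vpb,eih] -> 9 lines: omo znkrp lxk cupqp vpb eih gpx hau uptmt
Hunk 2: at line 1 remove [lxk,cupqp,vpb] add [beeo,zjnt] -> 8 lines: omo znkrp beeo zjnt eih gpx hau uptmt
Hunk 3: at line 3 remove [eih,gpx] add [neu] -> 7 lines: omo znkrp beeo zjnt neu hau uptmt

Answer: omo
znkrp
beeo
zjnt
neu
hau
uptmt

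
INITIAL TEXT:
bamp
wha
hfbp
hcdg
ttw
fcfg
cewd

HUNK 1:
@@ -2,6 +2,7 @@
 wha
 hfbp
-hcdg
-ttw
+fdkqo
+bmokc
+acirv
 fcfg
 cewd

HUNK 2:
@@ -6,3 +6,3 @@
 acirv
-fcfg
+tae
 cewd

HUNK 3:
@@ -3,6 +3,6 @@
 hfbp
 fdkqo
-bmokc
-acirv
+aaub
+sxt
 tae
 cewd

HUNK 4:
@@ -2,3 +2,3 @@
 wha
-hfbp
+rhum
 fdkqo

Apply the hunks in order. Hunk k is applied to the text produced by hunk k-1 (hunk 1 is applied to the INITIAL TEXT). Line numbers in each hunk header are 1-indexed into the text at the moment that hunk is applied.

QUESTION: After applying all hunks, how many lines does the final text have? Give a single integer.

Hunk 1: at line 2 remove [hcdg,ttw] add [fdkqo,bmokc,acirv] -> 8 lines: bamp wha hfbp fdkqo bmokc acirv fcfg cewd
Hunk 2: at line 6 remove [fcfg] add [tae] -> 8 lines: bamp wha hfbp fdkqo bmokc acirv tae cewd
Hunk 3: at line 3 remove [bmokc,acirv] add [aaub,sxt] -> 8 lines: bamp wha hfbp fdkqo aaub sxt tae cewd
Hunk 4: at line 2 remove [hfbp] add [rhum] -> 8 lines: bamp wha rhum fdkqo aaub sxt tae cewd
Final line count: 8

Answer: 8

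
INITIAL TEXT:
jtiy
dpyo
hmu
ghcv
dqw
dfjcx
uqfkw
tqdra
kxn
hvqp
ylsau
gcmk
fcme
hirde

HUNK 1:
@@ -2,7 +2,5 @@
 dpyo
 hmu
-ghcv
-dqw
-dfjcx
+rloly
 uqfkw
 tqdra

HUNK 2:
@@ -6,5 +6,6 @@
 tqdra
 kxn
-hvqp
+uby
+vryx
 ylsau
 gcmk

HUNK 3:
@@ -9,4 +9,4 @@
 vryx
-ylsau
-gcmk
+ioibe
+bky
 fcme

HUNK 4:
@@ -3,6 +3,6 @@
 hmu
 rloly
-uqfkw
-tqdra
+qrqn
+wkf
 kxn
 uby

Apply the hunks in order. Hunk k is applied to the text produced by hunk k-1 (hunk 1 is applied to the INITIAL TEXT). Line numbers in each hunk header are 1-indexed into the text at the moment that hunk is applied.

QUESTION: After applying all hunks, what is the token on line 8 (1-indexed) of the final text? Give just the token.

Hunk 1: at line 2 remove [ghcv,dqw,dfjcx] add [rloly] -> 12 lines: jtiy dpyo hmu rloly uqfkw tqdra kxn hvqp ylsau gcmk fcme hirde
Hunk 2: at line 6 remove [hvqp] add [uby,vryx] -> 13 lines: jtiy dpyo hmu rloly uqfkw tqdra kxn uby vryx ylsau gcmk fcme hirde
Hunk 3: at line 9 remove [ylsau,gcmk] add [ioibe,bky] -> 13 lines: jtiy dpyo hmu rloly uqfkw tqdra kxn uby vryx ioibe bky fcme hirde
Hunk 4: at line 3 remove [uqfkw,tqdra] add [qrqn,wkf] -> 13 lines: jtiy dpyo hmu rloly qrqn wkf kxn uby vryx ioibe bky fcme hirde
Final line 8: uby

Answer: uby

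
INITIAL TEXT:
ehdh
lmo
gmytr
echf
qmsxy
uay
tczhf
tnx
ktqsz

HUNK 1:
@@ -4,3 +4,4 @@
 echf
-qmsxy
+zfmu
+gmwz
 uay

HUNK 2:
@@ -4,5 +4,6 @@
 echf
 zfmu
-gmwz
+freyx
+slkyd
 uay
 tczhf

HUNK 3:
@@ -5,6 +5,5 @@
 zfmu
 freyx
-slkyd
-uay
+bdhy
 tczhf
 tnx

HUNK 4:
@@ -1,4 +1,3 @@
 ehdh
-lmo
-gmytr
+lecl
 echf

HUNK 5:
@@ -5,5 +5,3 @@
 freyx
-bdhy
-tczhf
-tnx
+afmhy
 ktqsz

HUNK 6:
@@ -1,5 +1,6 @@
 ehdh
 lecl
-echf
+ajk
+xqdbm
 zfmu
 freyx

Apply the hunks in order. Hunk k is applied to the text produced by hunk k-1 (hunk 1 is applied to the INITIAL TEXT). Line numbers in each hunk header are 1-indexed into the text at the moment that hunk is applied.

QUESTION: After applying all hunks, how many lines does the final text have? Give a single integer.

Hunk 1: at line 4 remove [qmsxy] add [zfmu,gmwz] -> 10 lines: ehdh lmo gmytr echf zfmu gmwz uay tczhf tnx ktqsz
Hunk 2: at line 4 remove [gmwz] add [freyx,slkyd] -> 11 lines: ehdh lmo gmytr echf zfmu freyx slkyd uay tczhf tnx ktqsz
Hunk 3: at line 5 remove [slkyd,uay] add [bdhy] -> 10 lines: ehdh lmo gmytr echf zfmu freyx bdhy tczhf tnx ktqsz
Hunk 4: at line 1 remove [lmo,gmytr] add [lecl] -> 9 lines: ehdh lecl echf zfmu freyx bdhy tczhf tnx ktqsz
Hunk 5: at line 5 remove [bdhy,tczhf,tnx] add [afmhy] -> 7 lines: ehdh lecl echf zfmu freyx afmhy ktqsz
Hunk 6: at line 1 remove [echf] add [ajk,xqdbm] -> 8 lines: ehdh lecl ajk xqdbm zfmu freyx afmhy ktqsz
Final line count: 8

Answer: 8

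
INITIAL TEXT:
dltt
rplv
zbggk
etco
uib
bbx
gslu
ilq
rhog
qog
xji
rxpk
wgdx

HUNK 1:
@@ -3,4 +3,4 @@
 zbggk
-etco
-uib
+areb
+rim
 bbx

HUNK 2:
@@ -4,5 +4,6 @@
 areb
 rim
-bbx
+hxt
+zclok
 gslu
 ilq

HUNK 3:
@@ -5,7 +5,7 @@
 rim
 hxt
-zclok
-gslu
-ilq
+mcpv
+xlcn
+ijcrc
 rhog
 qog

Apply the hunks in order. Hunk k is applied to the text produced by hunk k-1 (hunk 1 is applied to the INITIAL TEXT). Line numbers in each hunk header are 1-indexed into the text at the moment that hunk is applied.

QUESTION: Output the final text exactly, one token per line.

Answer: dltt
rplv
zbggk
areb
rim
hxt
mcpv
xlcn
ijcrc
rhog
qog
xji
rxpk
wgdx

Derivation:
Hunk 1: at line 3 remove [etco,uib] add [areb,rim] -> 13 lines: dltt rplv zbggk areb rim bbx gslu ilq rhog qog xji rxpk wgdx
Hunk 2: at line 4 remove [bbx] add [hxt,zclok] -> 14 lines: dltt rplv zbggk areb rim hxt zclok gslu ilq rhog qog xji rxpk wgdx
Hunk 3: at line 5 remove [zclok,gslu,ilq] add [mcpv,xlcn,ijcrc] -> 14 lines: dltt rplv zbggk areb rim hxt mcpv xlcn ijcrc rhog qog xji rxpk wgdx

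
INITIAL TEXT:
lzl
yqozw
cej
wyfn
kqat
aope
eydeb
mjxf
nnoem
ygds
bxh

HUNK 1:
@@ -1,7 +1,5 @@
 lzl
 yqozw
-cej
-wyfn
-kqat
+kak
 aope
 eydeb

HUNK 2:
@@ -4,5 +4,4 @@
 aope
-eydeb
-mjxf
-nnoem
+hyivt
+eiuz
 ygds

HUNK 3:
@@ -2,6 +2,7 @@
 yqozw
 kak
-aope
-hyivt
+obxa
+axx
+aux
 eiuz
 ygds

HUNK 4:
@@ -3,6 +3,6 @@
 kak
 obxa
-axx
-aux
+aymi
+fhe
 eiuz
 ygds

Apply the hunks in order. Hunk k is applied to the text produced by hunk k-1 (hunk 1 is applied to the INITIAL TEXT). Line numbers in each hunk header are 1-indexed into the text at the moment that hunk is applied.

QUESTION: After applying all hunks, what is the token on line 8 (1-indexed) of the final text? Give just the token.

Hunk 1: at line 1 remove [cej,wyfn,kqat] add [kak] -> 9 lines: lzl yqozw kak aope eydeb mjxf nnoem ygds bxh
Hunk 2: at line 4 remove [eydeb,mjxf,nnoem] add [hyivt,eiuz] -> 8 lines: lzl yqozw kak aope hyivt eiuz ygds bxh
Hunk 3: at line 2 remove [aope,hyivt] add [obxa,axx,aux] -> 9 lines: lzl yqozw kak obxa axx aux eiuz ygds bxh
Hunk 4: at line 3 remove [axx,aux] add [aymi,fhe] -> 9 lines: lzl yqozw kak obxa aymi fhe eiuz ygds bxh
Final line 8: ygds

Answer: ygds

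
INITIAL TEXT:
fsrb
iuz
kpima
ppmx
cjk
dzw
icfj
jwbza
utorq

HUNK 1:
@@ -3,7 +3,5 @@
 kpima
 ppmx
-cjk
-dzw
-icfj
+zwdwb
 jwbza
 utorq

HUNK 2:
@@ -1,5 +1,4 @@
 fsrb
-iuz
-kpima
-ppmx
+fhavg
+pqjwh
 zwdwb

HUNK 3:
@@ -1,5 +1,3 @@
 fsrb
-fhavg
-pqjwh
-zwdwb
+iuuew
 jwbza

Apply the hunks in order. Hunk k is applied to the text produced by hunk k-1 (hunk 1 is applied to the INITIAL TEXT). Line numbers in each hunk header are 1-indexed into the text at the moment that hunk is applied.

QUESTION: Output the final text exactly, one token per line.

Hunk 1: at line 3 remove [cjk,dzw,icfj] add [zwdwb] -> 7 lines: fsrb iuz kpima ppmx zwdwb jwbza utorq
Hunk 2: at line 1 remove [iuz,kpima,ppmx] add [fhavg,pqjwh] -> 6 lines: fsrb fhavg pqjwh zwdwb jwbza utorq
Hunk 3: at line 1 remove [fhavg,pqjwh,zwdwb] add [iuuew] -> 4 lines: fsrb iuuew jwbza utorq

Answer: fsrb
iuuew
jwbza
utorq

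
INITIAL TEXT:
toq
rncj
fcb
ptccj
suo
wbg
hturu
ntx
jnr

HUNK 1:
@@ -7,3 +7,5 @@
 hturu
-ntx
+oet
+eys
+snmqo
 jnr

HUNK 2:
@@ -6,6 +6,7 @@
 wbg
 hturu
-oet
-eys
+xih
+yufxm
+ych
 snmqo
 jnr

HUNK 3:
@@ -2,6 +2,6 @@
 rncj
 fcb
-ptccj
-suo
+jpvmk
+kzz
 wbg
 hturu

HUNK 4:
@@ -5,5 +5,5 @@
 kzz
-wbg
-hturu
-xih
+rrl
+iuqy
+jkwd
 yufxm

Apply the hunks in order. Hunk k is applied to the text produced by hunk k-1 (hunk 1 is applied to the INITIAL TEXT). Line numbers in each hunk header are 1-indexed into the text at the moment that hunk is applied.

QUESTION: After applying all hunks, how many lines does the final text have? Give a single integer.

Answer: 12

Derivation:
Hunk 1: at line 7 remove [ntx] add [oet,eys,snmqo] -> 11 lines: toq rncj fcb ptccj suo wbg hturu oet eys snmqo jnr
Hunk 2: at line 6 remove [oet,eys] add [xih,yufxm,ych] -> 12 lines: toq rncj fcb ptccj suo wbg hturu xih yufxm ych snmqo jnr
Hunk 3: at line 2 remove [ptccj,suo] add [jpvmk,kzz] -> 12 lines: toq rncj fcb jpvmk kzz wbg hturu xih yufxm ych snmqo jnr
Hunk 4: at line 5 remove [wbg,hturu,xih] add [rrl,iuqy,jkwd] -> 12 lines: toq rncj fcb jpvmk kzz rrl iuqy jkwd yufxm ych snmqo jnr
Final line count: 12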